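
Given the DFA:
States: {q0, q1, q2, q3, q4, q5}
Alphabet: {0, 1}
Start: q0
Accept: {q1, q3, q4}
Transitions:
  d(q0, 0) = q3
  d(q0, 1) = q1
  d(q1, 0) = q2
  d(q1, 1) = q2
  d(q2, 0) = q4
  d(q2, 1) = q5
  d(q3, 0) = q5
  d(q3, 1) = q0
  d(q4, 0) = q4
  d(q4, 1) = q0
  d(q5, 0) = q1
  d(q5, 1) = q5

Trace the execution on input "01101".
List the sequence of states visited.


Input: 01101
d(q0, 0) = q3
d(q3, 1) = q0
d(q0, 1) = q1
d(q1, 0) = q2
d(q2, 1) = q5


q0 -> q3 -> q0 -> q1 -> q2 -> q5


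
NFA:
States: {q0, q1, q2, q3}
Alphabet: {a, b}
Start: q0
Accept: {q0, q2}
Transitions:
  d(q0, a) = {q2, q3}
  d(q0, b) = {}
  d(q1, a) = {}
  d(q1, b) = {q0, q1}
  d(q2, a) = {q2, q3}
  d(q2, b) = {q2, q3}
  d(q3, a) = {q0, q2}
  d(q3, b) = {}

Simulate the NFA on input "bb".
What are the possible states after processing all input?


Start: {q0}
  --b--> {}
  --b--> {}

{} (empty set, no valid transitions)


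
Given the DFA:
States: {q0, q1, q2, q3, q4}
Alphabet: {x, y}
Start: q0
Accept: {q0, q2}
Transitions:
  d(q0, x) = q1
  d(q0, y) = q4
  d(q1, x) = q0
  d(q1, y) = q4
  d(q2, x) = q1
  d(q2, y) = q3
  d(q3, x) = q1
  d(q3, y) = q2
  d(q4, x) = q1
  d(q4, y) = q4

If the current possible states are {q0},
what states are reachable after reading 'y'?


Apply transition on 'y' from each current state:
  d(q0, y) = q4

{q4}


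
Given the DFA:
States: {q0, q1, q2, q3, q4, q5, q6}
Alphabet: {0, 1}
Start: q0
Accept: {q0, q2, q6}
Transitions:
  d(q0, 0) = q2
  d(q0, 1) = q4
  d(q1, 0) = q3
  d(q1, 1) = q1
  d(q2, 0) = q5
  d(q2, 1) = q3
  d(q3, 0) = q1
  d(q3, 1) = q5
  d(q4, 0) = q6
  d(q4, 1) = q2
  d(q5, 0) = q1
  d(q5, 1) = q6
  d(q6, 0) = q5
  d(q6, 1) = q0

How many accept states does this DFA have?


Accept states listed: {q0, q2, q6}
Counting: q0(1) q2(2) q6(3)

3


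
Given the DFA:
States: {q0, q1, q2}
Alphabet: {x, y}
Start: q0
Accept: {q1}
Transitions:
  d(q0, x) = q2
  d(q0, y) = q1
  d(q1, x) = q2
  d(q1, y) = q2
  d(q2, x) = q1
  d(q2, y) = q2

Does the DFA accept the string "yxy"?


Trace: q0 -> q1 -> q2 -> q2
Final state: q2
Accept states: {q1}

No, rejected (final state q2 is not an accept state)


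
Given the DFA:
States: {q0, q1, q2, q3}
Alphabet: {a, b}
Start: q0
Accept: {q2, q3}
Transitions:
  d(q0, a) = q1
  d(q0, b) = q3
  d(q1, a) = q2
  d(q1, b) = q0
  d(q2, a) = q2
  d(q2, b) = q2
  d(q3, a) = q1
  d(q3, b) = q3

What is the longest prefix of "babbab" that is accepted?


Run the DFA, marking each prefix where the state is accepting:
  "" -> q0 [reject]
  "b" -> q3 [accept]
  "ba" -> q1 [reject]
  "bab" -> q0 [reject]
  "babb" -> q3 [accept]
  "babba" -> q1 [reject]
  "babbab" -> q0 [reject]

"babb"


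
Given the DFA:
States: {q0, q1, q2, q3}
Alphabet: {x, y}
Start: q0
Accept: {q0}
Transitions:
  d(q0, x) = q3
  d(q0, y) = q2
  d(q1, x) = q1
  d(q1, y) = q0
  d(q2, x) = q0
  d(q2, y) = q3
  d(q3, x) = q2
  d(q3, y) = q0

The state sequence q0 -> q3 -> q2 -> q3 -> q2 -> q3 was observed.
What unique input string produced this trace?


Trace back each transition to find the symbol:
  q0 --[x]--> q3
  q3 --[x]--> q2
  q2 --[y]--> q3
  q3 --[x]--> q2
  q2 --[y]--> q3

"xxyxy"


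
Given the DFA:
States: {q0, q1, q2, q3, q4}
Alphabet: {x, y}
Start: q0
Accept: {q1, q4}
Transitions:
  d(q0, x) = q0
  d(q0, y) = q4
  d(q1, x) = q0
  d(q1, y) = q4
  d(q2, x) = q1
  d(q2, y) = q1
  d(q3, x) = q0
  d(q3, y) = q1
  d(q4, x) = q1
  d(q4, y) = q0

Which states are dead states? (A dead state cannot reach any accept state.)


Forward reachability from each state:
  q0 -> reaches accept state q1 (live)
  q1 -> reaches accept state q1 (live)
  q2 -> reaches accept state q1 (live)
  q3 -> reaches accept state q1 (live)
  q4 -> reaches accept state q1 (live)

None (all states can reach an accept state)


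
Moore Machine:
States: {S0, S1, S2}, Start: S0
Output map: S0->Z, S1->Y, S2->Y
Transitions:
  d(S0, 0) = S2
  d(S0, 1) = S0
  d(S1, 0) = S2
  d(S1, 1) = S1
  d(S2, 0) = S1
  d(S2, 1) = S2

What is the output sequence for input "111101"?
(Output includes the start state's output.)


Start: S0 (output Z)
  --1--> S0 (output Z)
  --1--> S0 (output Z)
  --1--> S0 (output Z)
  --1--> S0 (output Z)
  --0--> S2 (output Y)
  --1--> S2 (output Y)

"ZZZZZYY"


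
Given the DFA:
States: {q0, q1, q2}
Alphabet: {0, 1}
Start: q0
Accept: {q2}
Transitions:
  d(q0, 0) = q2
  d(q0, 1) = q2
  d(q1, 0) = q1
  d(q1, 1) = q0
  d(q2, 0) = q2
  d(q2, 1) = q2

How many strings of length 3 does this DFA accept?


Enumerating all length-3 strings:
  "000" -> q2 [accept]
  "001" -> q2 [accept]
  "010" -> q2 [accept]
  "011" -> q2 [accept]
  "100" -> q2 [accept]
  "101" -> q2 [accept]
  "110" -> q2 [accept]
  "111" -> q2 [accept]

8 out of 8


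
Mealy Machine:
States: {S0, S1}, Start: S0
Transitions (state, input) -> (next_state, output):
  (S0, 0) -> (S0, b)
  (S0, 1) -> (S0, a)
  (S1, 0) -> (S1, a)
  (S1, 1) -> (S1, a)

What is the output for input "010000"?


Step-by-step:
  (S0, 0) -> (S0, b)
  (S0, 1) -> (S0, a)
  (S0, 0) -> (S0, b)
  (S0, 0) -> (S0, b)
  (S0, 0) -> (S0, b)
  (S0, 0) -> (S0, b)

"babbbb"


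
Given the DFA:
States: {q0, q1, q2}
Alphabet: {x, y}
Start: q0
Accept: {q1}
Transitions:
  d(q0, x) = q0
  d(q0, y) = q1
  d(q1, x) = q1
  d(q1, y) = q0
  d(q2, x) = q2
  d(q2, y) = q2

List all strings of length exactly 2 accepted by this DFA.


All strings of length 2: 4 total
Accepted: 2

"xy", "yx"


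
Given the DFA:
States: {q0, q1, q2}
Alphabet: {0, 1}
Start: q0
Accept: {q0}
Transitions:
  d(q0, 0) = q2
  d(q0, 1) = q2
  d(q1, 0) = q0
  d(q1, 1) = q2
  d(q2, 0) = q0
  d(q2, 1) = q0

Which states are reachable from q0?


BFS from q0:
  layer 0: {q0}
  layer 1: {q2}

{q0, q2}


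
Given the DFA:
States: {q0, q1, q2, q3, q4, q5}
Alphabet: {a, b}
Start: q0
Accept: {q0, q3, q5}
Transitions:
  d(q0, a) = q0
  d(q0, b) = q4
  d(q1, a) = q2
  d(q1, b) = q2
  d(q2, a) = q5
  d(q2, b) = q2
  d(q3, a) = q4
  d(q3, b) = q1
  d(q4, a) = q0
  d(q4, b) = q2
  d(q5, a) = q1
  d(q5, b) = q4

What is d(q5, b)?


Looking up transition d(q5, b)

q4


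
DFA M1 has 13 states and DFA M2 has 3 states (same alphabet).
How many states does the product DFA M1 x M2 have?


Product construction pairs every M1 state with every M2 state.
13 * 3 = 39

39


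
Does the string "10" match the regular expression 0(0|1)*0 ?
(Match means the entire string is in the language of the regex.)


|string| = 2; first = '1'; last = '0'

No, "10" does not match 0(0|1)*0


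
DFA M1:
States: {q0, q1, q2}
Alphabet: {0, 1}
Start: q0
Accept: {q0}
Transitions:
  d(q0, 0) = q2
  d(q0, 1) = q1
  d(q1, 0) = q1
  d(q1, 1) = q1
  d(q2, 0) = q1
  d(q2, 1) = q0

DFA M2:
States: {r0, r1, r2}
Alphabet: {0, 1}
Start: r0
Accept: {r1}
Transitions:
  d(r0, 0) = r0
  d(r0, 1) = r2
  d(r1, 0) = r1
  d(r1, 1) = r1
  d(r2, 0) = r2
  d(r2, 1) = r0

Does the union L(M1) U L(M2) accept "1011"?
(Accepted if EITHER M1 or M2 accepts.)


M1: final=q1 accepted=False
M2: final=r2 accepted=False

No, union rejects (neither accepts)


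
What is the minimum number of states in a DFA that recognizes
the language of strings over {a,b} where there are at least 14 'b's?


States: count = 0, 1, ..., 13, and a final '>= 14' state.
Total: 14 + 1 = 15. Accept = '>= 14' state.

15


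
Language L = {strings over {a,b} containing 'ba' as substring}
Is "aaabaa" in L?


'ba' occurs at index 3

Yes, "aaabaa" is in L


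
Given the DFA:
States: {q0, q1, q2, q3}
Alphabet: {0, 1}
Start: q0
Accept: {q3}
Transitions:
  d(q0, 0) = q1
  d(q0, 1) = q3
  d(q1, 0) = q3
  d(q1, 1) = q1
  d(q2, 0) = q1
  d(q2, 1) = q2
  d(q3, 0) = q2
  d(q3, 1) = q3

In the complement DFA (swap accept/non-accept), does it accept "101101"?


Trace: q0 -> q3 -> q2 -> q2 -> q2 -> q1 -> q1
Final: q1
Original accept: {q3}
Complement: q1 is not in original accept

Yes, complement accepts (original rejects)


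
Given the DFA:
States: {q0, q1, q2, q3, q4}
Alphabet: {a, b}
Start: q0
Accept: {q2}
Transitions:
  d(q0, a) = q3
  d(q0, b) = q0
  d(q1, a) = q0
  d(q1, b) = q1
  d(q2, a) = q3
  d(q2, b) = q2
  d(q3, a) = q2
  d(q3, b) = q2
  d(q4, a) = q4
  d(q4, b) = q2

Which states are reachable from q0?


BFS from q0:
  layer 0: {q0}
  layer 1: {q3}
  layer 2: {q2}

{q0, q2, q3}


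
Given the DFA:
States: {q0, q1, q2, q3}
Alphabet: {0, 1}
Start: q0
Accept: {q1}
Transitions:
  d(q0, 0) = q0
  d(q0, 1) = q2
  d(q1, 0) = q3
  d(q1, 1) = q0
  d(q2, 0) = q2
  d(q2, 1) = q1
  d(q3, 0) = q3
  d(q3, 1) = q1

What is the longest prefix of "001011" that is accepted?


Run the DFA, marking each prefix where the state is accepting:
  "" -> q0 [reject]
  "0" -> q0 [reject]
  "00" -> q0 [reject]
  "001" -> q2 [reject]
  "0010" -> q2 [reject]
  "00101" -> q1 [accept]
  "001011" -> q0 [reject]

"00101"


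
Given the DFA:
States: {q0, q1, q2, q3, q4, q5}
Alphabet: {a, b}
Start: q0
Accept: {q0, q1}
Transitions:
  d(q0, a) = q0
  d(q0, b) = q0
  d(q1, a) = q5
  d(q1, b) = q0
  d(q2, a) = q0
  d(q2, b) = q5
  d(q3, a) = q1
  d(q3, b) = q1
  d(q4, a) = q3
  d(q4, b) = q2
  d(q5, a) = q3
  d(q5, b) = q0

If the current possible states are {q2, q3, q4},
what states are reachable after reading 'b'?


Apply transition on 'b' from each current state:
  d(q2, b) = q5
  d(q3, b) = q1
  d(q4, b) = q2

{q1, q2, q5}


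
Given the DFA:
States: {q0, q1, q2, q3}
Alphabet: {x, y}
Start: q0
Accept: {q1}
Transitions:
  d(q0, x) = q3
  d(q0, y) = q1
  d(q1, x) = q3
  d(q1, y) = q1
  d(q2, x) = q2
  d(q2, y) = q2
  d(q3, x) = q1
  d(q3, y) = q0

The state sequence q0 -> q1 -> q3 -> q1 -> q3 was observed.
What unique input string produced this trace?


Trace back each transition to find the symbol:
  q0 --[y]--> q1
  q1 --[x]--> q3
  q3 --[x]--> q1
  q1 --[x]--> q3

"yxxx"


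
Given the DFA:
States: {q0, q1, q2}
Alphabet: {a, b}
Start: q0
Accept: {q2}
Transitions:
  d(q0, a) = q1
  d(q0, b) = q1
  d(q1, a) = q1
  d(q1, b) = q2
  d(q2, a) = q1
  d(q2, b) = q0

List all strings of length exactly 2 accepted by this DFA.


All strings of length 2: 4 total
Accepted: 2

"ab", "bb"


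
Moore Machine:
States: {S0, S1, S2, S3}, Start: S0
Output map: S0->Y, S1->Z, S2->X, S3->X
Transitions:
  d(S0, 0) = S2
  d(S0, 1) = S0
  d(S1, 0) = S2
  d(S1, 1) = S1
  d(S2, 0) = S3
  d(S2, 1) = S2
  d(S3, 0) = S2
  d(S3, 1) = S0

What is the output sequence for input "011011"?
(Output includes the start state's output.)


Start: S0 (output Y)
  --0--> S2 (output X)
  --1--> S2 (output X)
  --1--> S2 (output X)
  --0--> S3 (output X)
  --1--> S0 (output Y)
  --1--> S0 (output Y)

"YXXXXYY"


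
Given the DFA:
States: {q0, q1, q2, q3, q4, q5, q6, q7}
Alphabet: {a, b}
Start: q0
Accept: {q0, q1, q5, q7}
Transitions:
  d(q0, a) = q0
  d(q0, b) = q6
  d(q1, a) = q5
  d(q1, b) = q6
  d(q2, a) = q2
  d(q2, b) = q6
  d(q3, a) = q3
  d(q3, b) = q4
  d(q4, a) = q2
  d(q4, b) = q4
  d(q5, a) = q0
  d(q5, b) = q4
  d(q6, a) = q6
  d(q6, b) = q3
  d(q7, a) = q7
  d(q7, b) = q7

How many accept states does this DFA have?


Accept states listed: {q0, q1, q5, q7}
Counting: q0(1) q1(2) q5(3) q7(4)

4


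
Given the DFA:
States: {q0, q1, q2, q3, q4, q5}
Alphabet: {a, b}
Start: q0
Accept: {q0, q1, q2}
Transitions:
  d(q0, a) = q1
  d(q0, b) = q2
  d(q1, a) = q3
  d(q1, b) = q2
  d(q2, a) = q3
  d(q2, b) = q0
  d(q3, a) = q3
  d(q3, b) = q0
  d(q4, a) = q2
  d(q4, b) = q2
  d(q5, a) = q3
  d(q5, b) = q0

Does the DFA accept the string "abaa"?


Trace: q0 -> q1 -> q2 -> q3 -> q3
Final state: q3
Accept states: {q0, q1, q2}

No, rejected (final state q3 is not an accept state)


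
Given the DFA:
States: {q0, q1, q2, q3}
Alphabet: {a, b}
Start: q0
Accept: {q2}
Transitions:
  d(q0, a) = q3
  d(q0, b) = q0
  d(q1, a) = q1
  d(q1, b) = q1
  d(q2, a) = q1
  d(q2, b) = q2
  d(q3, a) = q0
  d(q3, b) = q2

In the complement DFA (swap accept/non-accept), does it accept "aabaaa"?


Trace: q0 -> q3 -> q0 -> q0 -> q3 -> q0 -> q3
Final: q3
Original accept: {q2}
Complement: q3 is not in original accept

Yes, complement accepts (original rejects)


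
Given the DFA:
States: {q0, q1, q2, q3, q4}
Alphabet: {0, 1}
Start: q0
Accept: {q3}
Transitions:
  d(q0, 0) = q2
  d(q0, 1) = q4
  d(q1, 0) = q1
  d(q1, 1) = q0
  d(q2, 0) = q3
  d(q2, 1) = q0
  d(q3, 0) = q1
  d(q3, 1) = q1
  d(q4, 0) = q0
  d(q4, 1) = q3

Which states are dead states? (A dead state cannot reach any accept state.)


Forward reachability from each state:
  q0 -> reaches accept state q3 (live)
  q1 -> reaches accept state q3 (live)
  q2 -> reaches accept state q3 (live)
  q3 -> reaches accept state q3 (live)
  q4 -> reaches accept state q3 (live)

None (all states can reach an accept state)


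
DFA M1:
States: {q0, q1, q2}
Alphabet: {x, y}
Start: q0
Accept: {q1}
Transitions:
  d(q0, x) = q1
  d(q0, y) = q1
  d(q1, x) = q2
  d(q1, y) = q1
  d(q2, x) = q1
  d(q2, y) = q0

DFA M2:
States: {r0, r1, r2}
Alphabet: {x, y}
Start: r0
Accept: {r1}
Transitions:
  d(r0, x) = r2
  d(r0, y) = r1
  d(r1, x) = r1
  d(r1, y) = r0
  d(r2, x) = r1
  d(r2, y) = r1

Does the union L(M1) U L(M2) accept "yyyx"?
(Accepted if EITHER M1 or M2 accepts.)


M1: final=q2 accepted=False
M2: final=r1 accepted=True

Yes, union accepts


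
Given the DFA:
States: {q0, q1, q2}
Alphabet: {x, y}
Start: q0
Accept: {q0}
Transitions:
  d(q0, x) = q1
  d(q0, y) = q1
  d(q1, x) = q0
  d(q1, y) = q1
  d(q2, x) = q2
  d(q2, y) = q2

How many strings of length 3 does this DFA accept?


Enumerating all length-3 strings:
  "xxx" -> q1 [reject]
  "xxy" -> q1 [reject]
  "xyx" -> q0 [accept]
  "xyy" -> q1 [reject]
  "yxx" -> q1 [reject]
  "yxy" -> q1 [reject]
  "yyx" -> q0 [accept]
  "yyy" -> q1 [reject]

2 out of 8


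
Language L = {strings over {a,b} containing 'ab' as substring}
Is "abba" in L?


'ab' occurs at index 0

Yes, "abba" is in L


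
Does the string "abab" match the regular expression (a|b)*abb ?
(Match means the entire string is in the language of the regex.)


|string| = 4; first = 'a'; last = 'b'

No, "abab" does not match (a|b)*abb


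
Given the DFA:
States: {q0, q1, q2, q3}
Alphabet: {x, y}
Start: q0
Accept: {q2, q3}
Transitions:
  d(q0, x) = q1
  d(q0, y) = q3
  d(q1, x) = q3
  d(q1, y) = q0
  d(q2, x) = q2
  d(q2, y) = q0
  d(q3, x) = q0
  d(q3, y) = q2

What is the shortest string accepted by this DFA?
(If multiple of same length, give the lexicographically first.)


BFS by string length (lex-first path to each state shown):
  len 0: q0<-""
  len 1: q1<-"x", q3<-"y"
Found accept state at length 1.

"y"


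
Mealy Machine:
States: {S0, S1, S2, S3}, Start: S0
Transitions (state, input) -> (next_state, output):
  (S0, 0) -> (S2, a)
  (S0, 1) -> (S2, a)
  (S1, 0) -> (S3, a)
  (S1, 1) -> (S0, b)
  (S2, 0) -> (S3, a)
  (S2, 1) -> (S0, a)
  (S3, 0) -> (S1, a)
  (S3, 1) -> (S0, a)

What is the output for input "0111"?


Step-by-step:
  (S0, 0) -> (S2, a)
  (S2, 1) -> (S0, a)
  (S0, 1) -> (S2, a)
  (S2, 1) -> (S0, a)

"aaaa"


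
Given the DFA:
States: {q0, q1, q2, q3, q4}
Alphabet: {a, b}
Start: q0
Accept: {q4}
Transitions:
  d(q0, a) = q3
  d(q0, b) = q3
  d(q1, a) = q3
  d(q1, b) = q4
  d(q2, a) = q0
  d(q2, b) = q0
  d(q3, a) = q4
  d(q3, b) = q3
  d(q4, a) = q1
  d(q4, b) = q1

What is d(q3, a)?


Looking up transition d(q3, a)

q4


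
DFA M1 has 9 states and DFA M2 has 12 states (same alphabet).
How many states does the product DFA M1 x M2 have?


Product construction pairs every M1 state with every M2 state.
9 * 12 = 108

108


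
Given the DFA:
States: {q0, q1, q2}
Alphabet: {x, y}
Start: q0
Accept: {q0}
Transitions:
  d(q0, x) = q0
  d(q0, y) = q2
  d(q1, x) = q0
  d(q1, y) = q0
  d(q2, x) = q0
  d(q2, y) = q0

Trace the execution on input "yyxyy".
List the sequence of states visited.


Input: yyxyy
d(q0, y) = q2
d(q2, y) = q0
d(q0, x) = q0
d(q0, y) = q2
d(q2, y) = q0


q0 -> q2 -> q0 -> q0 -> q2 -> q0


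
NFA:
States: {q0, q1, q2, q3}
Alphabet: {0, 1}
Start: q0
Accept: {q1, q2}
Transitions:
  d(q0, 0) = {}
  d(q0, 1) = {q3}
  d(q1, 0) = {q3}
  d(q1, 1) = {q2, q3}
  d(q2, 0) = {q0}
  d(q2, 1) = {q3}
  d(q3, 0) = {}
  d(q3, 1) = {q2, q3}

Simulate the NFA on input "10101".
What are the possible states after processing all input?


Start: {q0}
  --1--> {q3}
  --0--> {}
  --1--> {}
  --0--> {}
  --1--> {}

{} (empty set, no valid transitions)


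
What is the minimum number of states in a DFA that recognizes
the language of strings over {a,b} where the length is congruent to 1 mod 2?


States track (length) mod 2.
Need 2 states: one per remainder 0..1; accept = remainder 1.

2


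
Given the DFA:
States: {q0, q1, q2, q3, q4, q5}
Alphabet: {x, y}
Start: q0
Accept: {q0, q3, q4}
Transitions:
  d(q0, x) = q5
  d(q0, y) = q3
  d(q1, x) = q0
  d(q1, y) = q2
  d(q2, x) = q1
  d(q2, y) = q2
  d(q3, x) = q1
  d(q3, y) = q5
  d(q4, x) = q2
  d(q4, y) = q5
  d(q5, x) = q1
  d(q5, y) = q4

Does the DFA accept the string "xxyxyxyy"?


Trace: q0 -> q5 -> q1 -> q2 -> q1 -> q2 -> q1 -> q2 -> q2
Final state: q2
Accept states: {q0, q3, q4}

No, rejected (final state q2 is not an accept state)


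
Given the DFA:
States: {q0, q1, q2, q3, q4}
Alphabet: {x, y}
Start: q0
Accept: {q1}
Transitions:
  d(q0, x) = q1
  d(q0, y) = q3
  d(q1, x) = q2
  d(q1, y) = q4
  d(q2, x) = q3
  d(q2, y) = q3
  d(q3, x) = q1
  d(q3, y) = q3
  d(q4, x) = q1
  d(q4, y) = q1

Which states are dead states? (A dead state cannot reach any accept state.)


Forward reachability from each state:
  q0 -> reaches accept state q1 (live)
  q1 -> reaches accept state q1 (live)
  q2 -> reaches accept state q1 (live)
  q3 -> reaches accept state q1 (live)
  q4 -> reaches accept state q1 (live)

None (all states can reach an accept state)


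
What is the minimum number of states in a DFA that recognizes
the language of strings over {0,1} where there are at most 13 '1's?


States: count = 0, 1, ..., 13 (all accepting; 14 states), plus a dead state for count > 13.
Total: 14 + 1 = 15.

15


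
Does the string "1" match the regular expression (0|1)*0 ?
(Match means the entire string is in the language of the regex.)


|string| = 1; first = '1'; last = '1'

No, "1" does not match (0|1)*0


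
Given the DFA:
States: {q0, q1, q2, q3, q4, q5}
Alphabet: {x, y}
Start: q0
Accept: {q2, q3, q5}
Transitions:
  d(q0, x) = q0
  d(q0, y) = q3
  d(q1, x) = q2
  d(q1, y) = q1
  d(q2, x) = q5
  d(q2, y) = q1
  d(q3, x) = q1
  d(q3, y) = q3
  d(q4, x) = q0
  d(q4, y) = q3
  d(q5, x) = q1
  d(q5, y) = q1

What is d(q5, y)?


Looking up transition d(q5, y)

q1


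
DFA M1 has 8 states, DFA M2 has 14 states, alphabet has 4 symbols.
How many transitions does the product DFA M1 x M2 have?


Product DFA has 8 * 14 = 112 states.
Each has 4 transitions: 112 * 4 = 448

448


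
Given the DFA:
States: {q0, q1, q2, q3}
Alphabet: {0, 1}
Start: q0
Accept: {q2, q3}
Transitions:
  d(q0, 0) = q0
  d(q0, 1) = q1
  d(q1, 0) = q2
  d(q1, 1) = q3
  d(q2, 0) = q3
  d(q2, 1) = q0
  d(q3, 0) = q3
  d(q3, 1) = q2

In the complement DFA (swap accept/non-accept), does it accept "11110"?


Trace: q0 -> q1 -> q3 -> q2 -> q0 -> q0
Final: q0
Original accept: {q2, q3}
Complement: q0 is not in original accept

Yes, complement accepts (original rejects)


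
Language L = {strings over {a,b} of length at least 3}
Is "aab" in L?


length = 3

Yes, "aab" is in L


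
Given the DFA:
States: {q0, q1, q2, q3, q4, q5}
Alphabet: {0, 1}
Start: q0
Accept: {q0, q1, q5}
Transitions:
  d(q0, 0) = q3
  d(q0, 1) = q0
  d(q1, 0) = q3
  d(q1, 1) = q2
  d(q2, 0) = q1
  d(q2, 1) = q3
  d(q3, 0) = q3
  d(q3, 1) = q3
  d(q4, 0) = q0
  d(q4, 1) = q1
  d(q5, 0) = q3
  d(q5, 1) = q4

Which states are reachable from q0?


BFS from q0:
  layer 0: {q0}
  layer 1: {q3}

{q0, q3}


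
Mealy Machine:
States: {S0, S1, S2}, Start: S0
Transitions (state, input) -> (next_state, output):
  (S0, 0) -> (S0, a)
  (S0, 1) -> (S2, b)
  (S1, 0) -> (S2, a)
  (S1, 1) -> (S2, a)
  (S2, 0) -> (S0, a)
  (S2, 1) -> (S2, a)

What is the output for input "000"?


Step-by-step:
  (S0, 0) -> (S0, a)
  (S0, 0) -> (S0, a)
  (S0, 0) -> (S0, a)

"aaa"


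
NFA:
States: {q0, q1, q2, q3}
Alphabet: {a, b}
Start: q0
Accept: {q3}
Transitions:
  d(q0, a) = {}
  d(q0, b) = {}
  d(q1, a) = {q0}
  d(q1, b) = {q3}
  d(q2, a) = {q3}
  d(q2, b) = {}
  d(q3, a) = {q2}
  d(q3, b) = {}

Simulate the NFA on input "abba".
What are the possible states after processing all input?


Start: {q0}
  --a--> {}
  --b--> {}
  --b--> {}
  --a--> {}

{} (empty set, no valid transitions)


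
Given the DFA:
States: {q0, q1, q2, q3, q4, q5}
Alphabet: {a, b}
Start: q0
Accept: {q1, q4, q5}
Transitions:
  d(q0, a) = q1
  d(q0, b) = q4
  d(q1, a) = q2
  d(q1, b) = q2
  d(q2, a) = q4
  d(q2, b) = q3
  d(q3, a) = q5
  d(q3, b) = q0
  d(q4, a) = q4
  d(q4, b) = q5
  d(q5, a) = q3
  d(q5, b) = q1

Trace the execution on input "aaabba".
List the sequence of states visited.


Input: aaabba
d(q0, a) = q1
d(q1, a) = q2
d(q2, a) = q4
d(q4, b) = q5
d(q5, b) = q1
d(q1, a) = q2


q0 -> q1 -> q2 -> q4 -> q5 -> q1 -> q2


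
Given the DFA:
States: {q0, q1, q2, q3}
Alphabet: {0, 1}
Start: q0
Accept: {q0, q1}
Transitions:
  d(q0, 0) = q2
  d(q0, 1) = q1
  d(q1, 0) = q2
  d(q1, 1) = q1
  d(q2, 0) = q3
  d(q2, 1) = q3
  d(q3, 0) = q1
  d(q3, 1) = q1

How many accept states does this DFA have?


Accept states listed: {q0, q1}
Counting: q0(1) q1(2)

2


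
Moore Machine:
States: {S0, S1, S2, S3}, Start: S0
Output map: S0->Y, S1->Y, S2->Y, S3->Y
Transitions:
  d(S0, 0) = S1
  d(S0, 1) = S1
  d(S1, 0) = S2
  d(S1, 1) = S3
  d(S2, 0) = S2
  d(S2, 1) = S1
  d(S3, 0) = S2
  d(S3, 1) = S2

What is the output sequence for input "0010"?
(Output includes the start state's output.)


Start: S0 (output Y)
  --0--> S1 (output Y)
  --0--> S2 (output Y)
  --1--> S1 (output Y)
  --0--> S2 (output Y)

"YYYYY"


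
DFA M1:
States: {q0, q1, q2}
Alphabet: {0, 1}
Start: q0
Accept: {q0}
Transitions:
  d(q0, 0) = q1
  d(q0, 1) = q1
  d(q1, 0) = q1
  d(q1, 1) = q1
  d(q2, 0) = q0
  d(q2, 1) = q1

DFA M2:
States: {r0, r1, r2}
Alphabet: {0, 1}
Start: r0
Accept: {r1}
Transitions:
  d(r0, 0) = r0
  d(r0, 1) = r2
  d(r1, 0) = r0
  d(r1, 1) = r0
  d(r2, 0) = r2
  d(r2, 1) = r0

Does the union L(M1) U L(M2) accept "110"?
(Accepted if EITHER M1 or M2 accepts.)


M1: final=q1 accepted=False
M2: final=r0 accepted=False

No, union rejects (neither accepts)


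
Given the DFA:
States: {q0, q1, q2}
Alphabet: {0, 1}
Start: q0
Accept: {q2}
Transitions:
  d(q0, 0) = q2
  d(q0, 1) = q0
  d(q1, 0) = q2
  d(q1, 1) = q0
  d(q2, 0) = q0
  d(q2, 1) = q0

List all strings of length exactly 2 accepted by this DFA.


All strings of length 2: 4 total
Accepted: 1

"10"


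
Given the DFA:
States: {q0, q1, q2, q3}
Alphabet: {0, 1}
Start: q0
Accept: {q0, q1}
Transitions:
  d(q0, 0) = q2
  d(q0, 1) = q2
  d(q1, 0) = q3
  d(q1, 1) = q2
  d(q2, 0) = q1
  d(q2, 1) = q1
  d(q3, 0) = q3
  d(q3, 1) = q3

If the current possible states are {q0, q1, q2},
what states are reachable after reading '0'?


Apply transition on '0' from each current state:
  d(q0, 0) = q2
  d(q1, 0) = q3
  d(q2, 0) = q1

{q1, q2, q3}


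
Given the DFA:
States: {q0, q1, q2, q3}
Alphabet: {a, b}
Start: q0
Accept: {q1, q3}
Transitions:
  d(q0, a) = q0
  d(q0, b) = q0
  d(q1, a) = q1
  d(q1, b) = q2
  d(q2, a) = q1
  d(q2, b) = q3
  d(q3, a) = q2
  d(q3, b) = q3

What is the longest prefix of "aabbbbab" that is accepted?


Run the DFA, marking each prefix where the state is accepting:
  "" -> q0 [reject]
  "a" -> q0 [reject]
  "aa" -> q0 [reject]
  "aab" -> q0 [reject]
  "aabb" -> q0 [reject]
  "aabbb" -> q0 [reject]
  "aabbbb" -> q0 [reject]
  "aabbbba" -> q0 [reject]
  "aabbbbab" -> q0 [reject]

No prefix is accepted


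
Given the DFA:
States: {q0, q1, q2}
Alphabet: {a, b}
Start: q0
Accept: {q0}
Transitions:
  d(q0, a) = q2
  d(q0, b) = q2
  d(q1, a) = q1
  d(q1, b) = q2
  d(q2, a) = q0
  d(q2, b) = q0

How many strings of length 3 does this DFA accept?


Enumerating all length-3 strings:
  "aaa" -> q2 [reject]
  "aab" -> q2 [reject]
  "aba" -> q2 [reject]
  "abb" -> q2 [reject]
  "baa" -> q2 [reject]
  "bab" -> q2 [reject]
  "bba" -> q2 [reject]
  "bbb" -> q2 [reject]

0 out of 8


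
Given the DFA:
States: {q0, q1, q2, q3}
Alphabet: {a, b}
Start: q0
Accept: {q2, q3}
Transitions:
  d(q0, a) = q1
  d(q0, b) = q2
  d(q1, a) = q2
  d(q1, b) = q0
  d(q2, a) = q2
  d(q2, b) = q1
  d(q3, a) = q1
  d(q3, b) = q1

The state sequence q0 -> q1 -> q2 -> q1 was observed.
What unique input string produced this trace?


Trace back each transition to find the symbol:
  q0 --[a]--> q1
  q1 --[a]--> q2
  q2 --[b]--> q1

"aab"


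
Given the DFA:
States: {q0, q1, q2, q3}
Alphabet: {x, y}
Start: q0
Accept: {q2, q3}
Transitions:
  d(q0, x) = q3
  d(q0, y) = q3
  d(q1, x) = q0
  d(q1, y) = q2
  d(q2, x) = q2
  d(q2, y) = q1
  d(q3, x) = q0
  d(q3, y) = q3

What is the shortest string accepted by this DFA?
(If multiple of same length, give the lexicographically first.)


BFS by string length (lex-first path to each state shown):
  len 0: q0<-""
  len 1: q3<-"x"
Found accept state at length 1.

"x"


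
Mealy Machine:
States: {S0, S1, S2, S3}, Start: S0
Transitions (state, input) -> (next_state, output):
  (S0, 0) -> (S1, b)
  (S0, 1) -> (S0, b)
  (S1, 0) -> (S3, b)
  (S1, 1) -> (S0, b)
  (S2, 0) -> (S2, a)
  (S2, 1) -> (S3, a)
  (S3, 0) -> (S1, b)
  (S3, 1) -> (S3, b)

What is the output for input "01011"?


Step-by-step:
  (S0, 0) -> (S1, b)
  (S1, 1) -> (S0, b)
  (S0, 0) -> (S1, b)
  (S1, 1) -> (S0, b)
  (S0, 1) -> (S0, b)

"bbbbb"


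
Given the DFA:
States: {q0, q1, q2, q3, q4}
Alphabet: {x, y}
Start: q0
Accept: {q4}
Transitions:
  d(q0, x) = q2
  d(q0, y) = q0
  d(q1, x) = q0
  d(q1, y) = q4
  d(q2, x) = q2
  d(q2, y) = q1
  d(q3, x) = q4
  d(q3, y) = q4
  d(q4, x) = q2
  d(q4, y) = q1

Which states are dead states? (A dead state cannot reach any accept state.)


Forward reachability from each state:
  q0 -> reaches accept state q4 (live)
  q1 -> reaches accept state q4 (live)
  q2 -> reaches accept state q4 (live)
  q3 -> reaches accept state q4 (live)
  q4 -> reaches accept state q4 (live)

None (all states can reach an accept state)


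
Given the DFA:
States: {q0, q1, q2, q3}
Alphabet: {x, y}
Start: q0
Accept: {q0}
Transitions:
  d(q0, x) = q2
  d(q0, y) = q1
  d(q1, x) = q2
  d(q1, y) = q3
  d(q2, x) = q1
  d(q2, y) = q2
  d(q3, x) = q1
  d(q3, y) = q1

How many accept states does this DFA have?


Accept states listed: {q0}
Counting: q0(1)

1


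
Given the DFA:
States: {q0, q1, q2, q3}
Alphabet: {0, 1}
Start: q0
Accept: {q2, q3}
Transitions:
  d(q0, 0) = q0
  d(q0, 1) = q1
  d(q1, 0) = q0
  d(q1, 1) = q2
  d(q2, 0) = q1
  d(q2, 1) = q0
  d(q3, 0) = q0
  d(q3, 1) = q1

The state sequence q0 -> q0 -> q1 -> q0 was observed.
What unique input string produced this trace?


Trace back each transition to find the symbol:
  q0 --[0]--> q0
  q0 --[1]--> q1
  q1 --[0]--> q0

"010"


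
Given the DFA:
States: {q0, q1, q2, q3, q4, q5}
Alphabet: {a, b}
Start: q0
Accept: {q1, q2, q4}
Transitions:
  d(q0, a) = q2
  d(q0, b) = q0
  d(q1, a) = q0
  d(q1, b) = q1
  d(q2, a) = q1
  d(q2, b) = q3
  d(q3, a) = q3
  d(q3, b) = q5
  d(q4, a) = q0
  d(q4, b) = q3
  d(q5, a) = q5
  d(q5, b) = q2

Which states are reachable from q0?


BFS from q0:
  layer 0: {q0}
  layer 1: {q2}
  layer 2: {q1, q3}
  layer 3: {q5}

{q0, q1, q2, q3, q5}


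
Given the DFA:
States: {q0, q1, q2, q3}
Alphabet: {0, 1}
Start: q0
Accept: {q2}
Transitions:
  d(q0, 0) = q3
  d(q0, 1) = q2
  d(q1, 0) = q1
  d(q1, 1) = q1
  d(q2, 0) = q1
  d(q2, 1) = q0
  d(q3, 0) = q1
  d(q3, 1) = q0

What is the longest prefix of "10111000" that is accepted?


Run the DFA, marking each prefix where the state is accepting:
  "" -> q0 [reject]
  "1" -> q2 [accept]
  "10" -> q1 [reject]
  "101" -> q1 [reject]
  "1011" -> q1 [reject]
  "10111" -> q1 [reject]
  "101110" -> q1 [reject]
  "1011100" -> q1 [reject]
  "10111000" -> q1 [reject]

"1"


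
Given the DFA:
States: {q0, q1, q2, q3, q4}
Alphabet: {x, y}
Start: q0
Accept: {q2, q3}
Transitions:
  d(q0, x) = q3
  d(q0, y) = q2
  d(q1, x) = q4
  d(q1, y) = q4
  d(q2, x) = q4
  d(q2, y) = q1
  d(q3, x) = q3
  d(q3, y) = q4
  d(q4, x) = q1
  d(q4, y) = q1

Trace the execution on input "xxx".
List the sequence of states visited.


Input: xxx
d(q0, x) = q3
d(q3, x) = q3
d(q3, x) = q3


q0 -> q3 -> q3 -> q3


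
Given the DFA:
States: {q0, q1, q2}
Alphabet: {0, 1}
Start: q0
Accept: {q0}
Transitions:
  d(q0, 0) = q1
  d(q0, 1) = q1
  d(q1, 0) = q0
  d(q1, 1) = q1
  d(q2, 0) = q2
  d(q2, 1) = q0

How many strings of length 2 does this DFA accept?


Enumerating all length-2 strings:
  "00" -> q0 [accept]
  "01" -> q1 [reject]
  "10" -> q0 [accept]
  "11" -> q1 [reject]

2 out of 4


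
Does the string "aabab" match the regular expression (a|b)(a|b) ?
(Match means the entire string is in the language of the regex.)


|string| = 5; first = 'a'; last = 'b'

No, "aabab" does not match (a|b)(a|b)


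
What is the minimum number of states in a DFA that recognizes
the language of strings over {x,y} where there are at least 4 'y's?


States: count = 0, 1, ..., 3, and a final '>= 4' state.
Total: 4 + 1 = 5. Accept = '>= 4' state.

5


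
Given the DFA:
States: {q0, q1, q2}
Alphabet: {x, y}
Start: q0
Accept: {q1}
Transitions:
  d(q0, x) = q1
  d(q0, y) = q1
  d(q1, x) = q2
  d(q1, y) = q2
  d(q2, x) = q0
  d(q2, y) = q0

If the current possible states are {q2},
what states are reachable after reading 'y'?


Apply transition on 'y' from each current state:
  d(q2, y) = q0

{q0}


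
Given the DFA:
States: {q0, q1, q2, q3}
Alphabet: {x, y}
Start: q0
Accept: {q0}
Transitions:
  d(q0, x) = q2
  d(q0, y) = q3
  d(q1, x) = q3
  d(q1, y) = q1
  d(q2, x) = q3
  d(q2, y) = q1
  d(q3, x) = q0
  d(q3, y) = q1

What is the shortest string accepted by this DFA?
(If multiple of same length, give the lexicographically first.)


BFS by string length (lex-first path to each state shown):
  len 0: q0<-""
Found accept state at length 0.

"" (empty string)


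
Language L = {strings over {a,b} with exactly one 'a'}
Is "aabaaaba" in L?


count('a') = 6

No, "aabaaaba" is not in L


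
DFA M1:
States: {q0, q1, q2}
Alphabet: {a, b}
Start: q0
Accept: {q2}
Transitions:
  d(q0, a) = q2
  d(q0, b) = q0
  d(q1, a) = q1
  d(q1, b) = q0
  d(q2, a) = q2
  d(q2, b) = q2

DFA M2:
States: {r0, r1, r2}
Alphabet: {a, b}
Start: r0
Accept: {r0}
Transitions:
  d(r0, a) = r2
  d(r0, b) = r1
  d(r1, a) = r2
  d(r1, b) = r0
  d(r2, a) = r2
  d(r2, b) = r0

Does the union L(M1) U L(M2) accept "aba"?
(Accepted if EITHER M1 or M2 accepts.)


M1: final=q2 accepted=True
M2: final=r2 accepted=False

Yes, union accepts


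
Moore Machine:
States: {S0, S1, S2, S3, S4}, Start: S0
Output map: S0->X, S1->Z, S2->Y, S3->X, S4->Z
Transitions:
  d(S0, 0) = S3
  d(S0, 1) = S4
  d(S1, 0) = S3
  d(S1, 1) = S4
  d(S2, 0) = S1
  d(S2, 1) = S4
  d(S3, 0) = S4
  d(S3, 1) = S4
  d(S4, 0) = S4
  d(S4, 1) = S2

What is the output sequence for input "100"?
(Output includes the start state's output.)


Start: S0 (output X)
  --1--> S4 (output Z)
  --0--> S4 (output Z)
  --0--> S4 (output Z)

"XZZZ"


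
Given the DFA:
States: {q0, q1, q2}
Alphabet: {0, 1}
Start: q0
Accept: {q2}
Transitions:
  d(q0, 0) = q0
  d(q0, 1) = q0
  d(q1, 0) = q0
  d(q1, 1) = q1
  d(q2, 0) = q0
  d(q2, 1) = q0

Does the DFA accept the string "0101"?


Trace: q0 -> q0 -> q0 -> q0 -> q0
Final state: q0
Accept states: {q2}

No, rejected (final state q0 is not an accept state)


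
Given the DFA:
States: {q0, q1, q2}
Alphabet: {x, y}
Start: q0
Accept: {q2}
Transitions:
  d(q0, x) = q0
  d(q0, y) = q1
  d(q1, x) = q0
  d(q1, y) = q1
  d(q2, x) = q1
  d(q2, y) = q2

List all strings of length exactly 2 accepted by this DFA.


All strings of length 2: 4 total
Accepted: 0

None


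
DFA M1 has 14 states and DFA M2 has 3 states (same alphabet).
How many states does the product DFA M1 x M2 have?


Product construction pairs every M1 state with every M2 state.
14 * 3 = 42

42


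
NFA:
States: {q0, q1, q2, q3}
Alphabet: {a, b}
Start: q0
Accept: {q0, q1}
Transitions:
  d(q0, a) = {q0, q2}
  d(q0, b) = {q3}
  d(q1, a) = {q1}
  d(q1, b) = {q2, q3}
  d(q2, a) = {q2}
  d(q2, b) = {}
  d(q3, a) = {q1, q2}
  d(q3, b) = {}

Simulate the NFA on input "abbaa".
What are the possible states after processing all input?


Start: {q0}
  --a--> {q0, q2}
  --b--> {q3}
  --b--> {}
  --a--> {}
  --a--> {}

{} (empty set, no valid transitions)


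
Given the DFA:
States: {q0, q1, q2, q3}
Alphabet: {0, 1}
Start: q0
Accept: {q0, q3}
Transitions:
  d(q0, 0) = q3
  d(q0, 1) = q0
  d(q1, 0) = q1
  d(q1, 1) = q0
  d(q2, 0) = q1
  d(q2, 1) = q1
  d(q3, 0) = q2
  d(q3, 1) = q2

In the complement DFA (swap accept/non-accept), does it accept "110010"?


Trace: q0 -> q0 -> q0 -> q3 -> q2 -> q1 -> q1
Final: q1
Original accept: {q0, q3}
Complement: q1 is not in original accept

Yes, complement accepts (original rejects)


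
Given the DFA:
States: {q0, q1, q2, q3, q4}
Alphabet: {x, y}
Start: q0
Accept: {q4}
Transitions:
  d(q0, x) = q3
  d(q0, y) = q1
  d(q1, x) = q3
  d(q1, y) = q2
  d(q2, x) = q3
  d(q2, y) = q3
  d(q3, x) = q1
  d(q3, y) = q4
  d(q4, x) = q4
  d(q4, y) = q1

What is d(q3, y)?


Looking up transition d(q3, y)

q4


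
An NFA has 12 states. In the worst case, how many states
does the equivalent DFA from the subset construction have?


Subset construction: one DFA state per subset of NFA states.
2^12 = 4096

4096


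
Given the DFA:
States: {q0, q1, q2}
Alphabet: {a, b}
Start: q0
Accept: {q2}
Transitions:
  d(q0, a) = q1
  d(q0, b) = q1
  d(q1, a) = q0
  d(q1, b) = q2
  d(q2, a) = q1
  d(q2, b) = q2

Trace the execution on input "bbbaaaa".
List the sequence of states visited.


Input: bbbaaaa
d(q0, b) = q1
d(q1, b) = q2
d(q2, b) = q2
d(q2, a) = q1
d(q1, a) = q0
d(q0, a) = q1
d(q1, a) = q0


q0 -> q1 -> q2 -> q2 -> q1 -> q0 -> q1 -> q0


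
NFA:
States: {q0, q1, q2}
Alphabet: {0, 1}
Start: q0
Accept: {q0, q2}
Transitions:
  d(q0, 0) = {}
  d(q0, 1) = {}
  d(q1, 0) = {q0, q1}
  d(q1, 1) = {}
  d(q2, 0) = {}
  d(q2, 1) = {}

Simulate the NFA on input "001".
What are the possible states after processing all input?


Start: {q0}
  --0--> {}
  --0--> {}
  --1--> {}

{} (empty set, no valid transitions)


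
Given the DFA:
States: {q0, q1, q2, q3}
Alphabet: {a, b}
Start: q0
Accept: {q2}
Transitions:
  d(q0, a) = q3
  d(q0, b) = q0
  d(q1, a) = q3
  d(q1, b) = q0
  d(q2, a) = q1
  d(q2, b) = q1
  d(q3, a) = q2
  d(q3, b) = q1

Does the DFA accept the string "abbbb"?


Trace: q0 -> q3 -> q1 -> q0 -> q0 -> q0
Final state: q0
Accept states: {q2}

No, rejected (final state q0 is not an accept state)


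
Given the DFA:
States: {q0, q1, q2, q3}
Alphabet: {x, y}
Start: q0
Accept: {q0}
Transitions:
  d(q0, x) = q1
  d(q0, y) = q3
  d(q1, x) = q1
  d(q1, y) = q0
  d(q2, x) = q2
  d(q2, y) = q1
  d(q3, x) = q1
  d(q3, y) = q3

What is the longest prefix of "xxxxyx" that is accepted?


Run the DFA, marking each prefix where the state is accepting:
  "" -> q0 [accept]
  "x" -> q1 [reject]
  "xx" -> q1 [reject]
  "xxx" -> q1 [reject]
  "xxxx" -> q1 [reject]
  "xxxxy" -> q0 [accept]
  "xxxxyx" -> q1 [reject]

"xxxxy"


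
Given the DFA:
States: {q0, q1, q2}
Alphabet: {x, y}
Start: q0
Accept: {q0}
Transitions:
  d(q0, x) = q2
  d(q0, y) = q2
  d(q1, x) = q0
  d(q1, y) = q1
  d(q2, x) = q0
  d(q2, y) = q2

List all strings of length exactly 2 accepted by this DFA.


All strings of length 2: 4 total
Accepted: 2

"xx", "yx"


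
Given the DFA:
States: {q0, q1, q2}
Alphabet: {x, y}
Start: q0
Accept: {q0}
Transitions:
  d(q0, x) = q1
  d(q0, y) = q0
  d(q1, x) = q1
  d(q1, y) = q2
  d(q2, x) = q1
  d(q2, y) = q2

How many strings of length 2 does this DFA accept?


Enumerating all length-2 strings:
  "xx" -> q1 [reject]
  "xy" -> q2 [reject]
  "yx" -> q1 [reject]
  "yy" -> q0 [accept]

1 out of 4


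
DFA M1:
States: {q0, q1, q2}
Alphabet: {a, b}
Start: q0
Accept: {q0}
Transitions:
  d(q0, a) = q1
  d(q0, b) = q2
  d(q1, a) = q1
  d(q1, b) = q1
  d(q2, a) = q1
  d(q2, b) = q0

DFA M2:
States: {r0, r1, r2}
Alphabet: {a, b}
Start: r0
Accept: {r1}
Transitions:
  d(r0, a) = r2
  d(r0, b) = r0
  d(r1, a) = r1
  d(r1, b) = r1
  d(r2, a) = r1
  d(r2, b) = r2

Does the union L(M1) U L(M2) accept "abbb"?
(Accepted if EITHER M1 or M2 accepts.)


M1: final=q1 accepted=False
M2: final=r2 accepted=False

No, union rejects (neither accepts)


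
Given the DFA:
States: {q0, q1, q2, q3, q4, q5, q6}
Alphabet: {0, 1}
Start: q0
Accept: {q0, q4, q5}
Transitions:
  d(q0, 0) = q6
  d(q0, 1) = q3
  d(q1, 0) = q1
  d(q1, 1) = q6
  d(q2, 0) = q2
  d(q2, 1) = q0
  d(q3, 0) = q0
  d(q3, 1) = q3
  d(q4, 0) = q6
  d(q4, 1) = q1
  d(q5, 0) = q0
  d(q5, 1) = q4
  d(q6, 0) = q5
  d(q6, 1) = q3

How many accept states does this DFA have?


Accept states listed: {q0, q4, q5}
Counting: q0(1) q4(2) q5(3)

3


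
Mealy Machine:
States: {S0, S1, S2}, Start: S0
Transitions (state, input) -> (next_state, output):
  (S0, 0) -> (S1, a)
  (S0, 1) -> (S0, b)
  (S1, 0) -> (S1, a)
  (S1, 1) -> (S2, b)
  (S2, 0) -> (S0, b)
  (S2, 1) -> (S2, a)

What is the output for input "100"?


Step-by-step:
  (S0, 1) -> (S0, b)
  (S0, 0) -> (S1, a)
  (S1, 0) -> (S1, a)

"baa"


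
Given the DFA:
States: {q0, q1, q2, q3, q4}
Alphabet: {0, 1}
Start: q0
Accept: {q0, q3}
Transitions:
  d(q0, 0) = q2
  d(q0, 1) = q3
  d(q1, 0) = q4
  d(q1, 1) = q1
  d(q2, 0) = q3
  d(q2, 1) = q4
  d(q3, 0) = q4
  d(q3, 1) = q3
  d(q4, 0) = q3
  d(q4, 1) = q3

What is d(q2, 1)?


Looking up transition d(q2, 1)

q4


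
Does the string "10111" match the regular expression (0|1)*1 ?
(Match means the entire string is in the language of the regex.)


|string| = 5; first = '1'; last = '1'

Yes, "10111" matches (0|1)*1


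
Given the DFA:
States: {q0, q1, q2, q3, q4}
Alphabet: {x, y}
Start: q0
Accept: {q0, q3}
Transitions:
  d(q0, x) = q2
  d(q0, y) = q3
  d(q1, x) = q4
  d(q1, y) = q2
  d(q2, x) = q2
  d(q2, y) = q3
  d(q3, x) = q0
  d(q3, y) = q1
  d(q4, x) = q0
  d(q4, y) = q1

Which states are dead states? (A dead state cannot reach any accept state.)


Forward reachability from each state:
  q0 -> reaches accept state q0 (live)
  q1 -> reaches accept state q0 (live)
  q2 -> reaches accept state q0 (live)
  q3 -> reaches accept state q0 (live)
  q4 -> reaches accept state q0 (live)

None (all states can reach an accept state)


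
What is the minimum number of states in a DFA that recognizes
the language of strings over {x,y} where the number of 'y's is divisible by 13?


States track (count of 'y') mod 13.
Need 13 states: one per remainder 0..12; accept = remainder 0.

13


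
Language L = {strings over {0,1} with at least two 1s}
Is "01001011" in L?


count('1') = 4

Yes, "01001011" is in L


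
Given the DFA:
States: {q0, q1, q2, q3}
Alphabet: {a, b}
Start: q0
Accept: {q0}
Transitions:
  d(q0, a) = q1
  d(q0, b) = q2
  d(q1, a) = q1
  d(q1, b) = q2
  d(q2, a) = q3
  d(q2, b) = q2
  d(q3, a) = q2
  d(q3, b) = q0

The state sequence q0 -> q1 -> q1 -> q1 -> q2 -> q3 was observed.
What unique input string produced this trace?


Trace back each transition to find the symbol:
  q0 --[a]--> q1
  q1 --[a]--> q1
  q1 --[a]--> q1
  q1 --[b]--> q2
  q2 --[a]--> q3

"aaaba"


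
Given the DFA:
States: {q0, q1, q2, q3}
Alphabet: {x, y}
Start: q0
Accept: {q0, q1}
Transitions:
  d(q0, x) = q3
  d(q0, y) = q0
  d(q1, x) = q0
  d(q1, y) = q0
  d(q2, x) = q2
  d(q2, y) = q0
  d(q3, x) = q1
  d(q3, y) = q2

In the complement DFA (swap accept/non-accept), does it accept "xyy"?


Trace: q0 -> q3 -> q2 -> q0
Final: q0
Original accept: {q0, q1}
Complement: q0 is in original accept

No, complement rejects (original accepts)


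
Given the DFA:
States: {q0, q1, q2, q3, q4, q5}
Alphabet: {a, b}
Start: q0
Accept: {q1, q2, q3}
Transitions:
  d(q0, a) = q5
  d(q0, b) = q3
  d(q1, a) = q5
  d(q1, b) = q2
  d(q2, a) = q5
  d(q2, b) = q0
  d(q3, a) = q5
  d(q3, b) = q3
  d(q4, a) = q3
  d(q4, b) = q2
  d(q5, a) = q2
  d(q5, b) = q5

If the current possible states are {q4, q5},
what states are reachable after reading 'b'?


Apply transition on 'b' from each current state:
  d(q4, b) = q2
  d(q5, b) = q5

{q2, q5}
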